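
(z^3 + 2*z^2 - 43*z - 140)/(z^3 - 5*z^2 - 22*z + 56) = (z + 5)/(z - 2)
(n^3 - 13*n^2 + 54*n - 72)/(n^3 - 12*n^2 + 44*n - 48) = (n - 3)/(n - 2)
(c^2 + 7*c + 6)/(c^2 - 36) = (c + 1)/(c - 6)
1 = 1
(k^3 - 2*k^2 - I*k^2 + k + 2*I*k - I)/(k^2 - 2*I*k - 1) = (k^2 - 2*k + 1)/(k - I)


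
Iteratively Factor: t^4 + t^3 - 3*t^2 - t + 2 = (t + 1)*(t^3 - 3*t + 2) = (t - 1)*(t + 1)*(t^2 + t - 2) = (t - 1)*(t + 1)*(t + 2)*(t - 1)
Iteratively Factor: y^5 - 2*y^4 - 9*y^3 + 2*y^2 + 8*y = (y - 4)*(y^4 + 2*y^3 - y^2 - 2*y) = (y - 4)*(y - 1)*(y^3 + 3*y^2 + 2*y) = y*(y - 4)*(y - 1)*(y^2 + 3*y + 2) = y*(y - 4)*(y - 1)*(y + 1)*(y + 2)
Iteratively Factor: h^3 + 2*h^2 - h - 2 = (h + 1)*(h^2 + h - 2) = (h + 1)*(h + 2)*(h - 1)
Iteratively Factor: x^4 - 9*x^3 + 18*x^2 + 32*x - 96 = (x - 4)*(x^3 - 5*x^2 - 2*x + 24) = (x - 4)*(x - 3)*(x^2 - 2*x - 8) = (x - 4)*(x - 3)*(x + 2)*(x - 4)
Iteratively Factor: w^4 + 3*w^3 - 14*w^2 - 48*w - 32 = (w + 1)*(w^3 + 2*w^2 - 16*w - 32) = (w - 4)*(w + 1)*(w^2 + 6*w + 8) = (w - 4)*(w + 1)*(w + 2)*(w + 4)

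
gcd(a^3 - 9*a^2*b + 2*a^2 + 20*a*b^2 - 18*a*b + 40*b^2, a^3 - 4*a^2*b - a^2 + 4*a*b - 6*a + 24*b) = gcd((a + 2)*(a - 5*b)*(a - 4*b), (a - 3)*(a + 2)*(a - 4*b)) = a^2 - 4*a*b + 2*a - 8*b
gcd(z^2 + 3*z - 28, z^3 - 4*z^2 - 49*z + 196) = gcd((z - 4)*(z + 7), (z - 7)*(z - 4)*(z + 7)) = z^2 + 3*z - 28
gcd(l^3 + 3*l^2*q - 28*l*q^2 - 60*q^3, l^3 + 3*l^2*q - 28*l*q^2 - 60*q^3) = -l^3 - 3*l^2*q + 28*l*q^2 + 60*q^3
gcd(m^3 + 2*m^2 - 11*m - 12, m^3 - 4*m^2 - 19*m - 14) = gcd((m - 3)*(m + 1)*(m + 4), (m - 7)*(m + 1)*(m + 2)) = m + 1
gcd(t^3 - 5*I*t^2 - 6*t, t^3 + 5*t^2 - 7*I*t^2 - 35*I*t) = t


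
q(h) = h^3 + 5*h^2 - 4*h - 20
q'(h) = 3*h^2 + 10*h - 4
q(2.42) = 13.77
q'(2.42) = 37.77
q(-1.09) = -10.99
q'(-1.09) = -11.34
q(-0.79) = -14.21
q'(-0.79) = -10.03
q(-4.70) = 5.43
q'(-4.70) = 15.27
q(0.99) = -18.09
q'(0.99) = 8.84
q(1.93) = -1.91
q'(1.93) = 26.47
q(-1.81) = -2.31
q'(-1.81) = -12.27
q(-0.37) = -17.89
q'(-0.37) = -7.29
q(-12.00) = -980.00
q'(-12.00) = 308.00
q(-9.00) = -308.00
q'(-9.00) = 149.00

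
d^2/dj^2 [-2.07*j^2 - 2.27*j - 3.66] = -4.14000000000000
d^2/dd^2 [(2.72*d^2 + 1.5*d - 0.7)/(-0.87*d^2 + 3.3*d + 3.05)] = (-17.88894*d^3 - 40.12614*d^2 - 35.9397*d - 1.44970000000001)/(0.658503*d^6 - 7.49331*d^5 + 21.497265*d^4 + 16.6023*d^3 - 75.363975*d^2 - 92.09475*d - 28.372625)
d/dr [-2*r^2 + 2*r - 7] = 2 - 4*r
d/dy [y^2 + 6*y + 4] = 2*y + 6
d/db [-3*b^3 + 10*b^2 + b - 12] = -9*b^2 + 20*b + 1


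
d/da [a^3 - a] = 3*a^2 - 1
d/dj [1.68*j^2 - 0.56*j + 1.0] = 3.36*j - 0.56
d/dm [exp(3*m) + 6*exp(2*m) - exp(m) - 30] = (3*exp(2*m) + 12*exp(m) - 1)*exp(m)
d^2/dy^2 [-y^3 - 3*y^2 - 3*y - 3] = -6*y - 6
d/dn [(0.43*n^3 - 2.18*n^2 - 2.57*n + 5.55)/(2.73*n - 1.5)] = (2.3478*n^3 - 7.8864*n^2 + 6.54*n - 11.2965)/(7.4529*n^2 - 8.19*n + 2.25)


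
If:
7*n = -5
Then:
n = -5/7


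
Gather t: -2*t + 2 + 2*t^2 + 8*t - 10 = 2*t^2 + 6*t - 8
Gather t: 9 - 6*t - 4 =5 - 6*t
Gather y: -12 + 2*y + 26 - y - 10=y + 4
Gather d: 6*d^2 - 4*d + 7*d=6*d^2 + 3*d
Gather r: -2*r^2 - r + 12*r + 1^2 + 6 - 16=-2*r^2 + 11*r - 9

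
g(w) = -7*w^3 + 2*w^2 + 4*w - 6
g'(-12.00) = -3068.00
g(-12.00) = 12330.00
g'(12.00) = -2972.00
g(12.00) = -11766.00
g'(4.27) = -361.81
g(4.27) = -497.44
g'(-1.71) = -64.25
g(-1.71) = 28.01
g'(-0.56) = -4.83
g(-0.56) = -6.38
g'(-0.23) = 1.97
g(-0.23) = -6.73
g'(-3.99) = -346.28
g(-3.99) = 454.53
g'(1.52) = -38.44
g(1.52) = -19.88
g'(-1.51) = -49.92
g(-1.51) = 16.62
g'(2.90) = -161.01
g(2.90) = -148.30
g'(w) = -21*w^2 + 4*w + 4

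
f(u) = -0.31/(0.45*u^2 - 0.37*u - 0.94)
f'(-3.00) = -0.05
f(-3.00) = -0.07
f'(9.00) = 0.00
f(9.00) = -0.01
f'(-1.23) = -11.93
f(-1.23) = -1.58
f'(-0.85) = -3.90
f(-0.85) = 1.03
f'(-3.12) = -0.05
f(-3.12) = -0.07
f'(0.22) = -0.05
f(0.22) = 0.31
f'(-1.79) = -0.45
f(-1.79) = -0.27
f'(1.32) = 0.61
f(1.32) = 0.48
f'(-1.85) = -0.38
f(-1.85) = -0.24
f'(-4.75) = -0.01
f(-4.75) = -0.03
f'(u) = -0.31*(0.37 - 0.9*u)/(0.45*u^2 - 0.37*u - 0.94)^2 = (0.279*u - 0.1147)/(-0.45*u^2 + 0.37*u + 0.94)^2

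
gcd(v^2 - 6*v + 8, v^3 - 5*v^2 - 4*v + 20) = v - 2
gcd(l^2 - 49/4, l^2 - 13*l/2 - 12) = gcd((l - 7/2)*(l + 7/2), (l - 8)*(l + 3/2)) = 1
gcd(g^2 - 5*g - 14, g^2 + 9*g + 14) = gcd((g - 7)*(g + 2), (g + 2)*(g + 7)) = g + 2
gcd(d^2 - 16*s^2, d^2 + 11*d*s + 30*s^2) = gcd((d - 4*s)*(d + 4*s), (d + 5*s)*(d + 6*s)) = 1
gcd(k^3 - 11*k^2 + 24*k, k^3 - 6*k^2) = k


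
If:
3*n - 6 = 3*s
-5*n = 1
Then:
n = -1/5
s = -11/5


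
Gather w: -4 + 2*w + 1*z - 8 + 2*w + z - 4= 4*w + 2*z - 16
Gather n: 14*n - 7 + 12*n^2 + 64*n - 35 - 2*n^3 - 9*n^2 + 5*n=-2*n^3 + 3*n^2 + 83*n - 42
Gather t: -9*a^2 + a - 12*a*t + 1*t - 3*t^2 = -9*a^2 + a - 3*t^2 + t*(1 - 12*a)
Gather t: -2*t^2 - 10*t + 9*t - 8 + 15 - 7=-2*t^2 - t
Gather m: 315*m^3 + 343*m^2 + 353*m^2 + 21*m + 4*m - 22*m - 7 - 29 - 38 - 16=315*m^3 + 696*m^2 + 3*m - 90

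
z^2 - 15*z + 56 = (z - 8)*(z - 7)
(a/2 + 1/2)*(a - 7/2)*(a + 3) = a^3/2 + a^2/4 - 11*a/2 - 21/4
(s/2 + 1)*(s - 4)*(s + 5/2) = s^3/2 + s^2/4 - 13*s/2 - 10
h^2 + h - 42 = (h - 6)*(h + 7)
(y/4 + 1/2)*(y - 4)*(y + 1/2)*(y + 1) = y^4/4 - y^3/8 - 21*y^2/8 - 13*y/4 - 1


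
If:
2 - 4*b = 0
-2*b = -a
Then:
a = 1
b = 1/2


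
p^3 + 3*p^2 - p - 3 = (p - 1)*(p + 1)*(p + 3)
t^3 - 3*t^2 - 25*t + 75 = (t - 5)*(t - 3)*(t + 5)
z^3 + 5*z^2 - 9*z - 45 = (z - 3)*(z + 3)*(z + 5)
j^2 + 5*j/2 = j*(j + 5/2)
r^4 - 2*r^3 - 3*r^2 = r^2*(r - 3)*(r + 1)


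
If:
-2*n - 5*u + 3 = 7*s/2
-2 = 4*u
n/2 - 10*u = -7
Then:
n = -24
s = 107/7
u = -1/2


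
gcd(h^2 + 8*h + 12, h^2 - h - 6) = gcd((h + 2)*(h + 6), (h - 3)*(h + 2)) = h + 2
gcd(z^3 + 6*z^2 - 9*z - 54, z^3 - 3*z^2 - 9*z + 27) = z^2 - 9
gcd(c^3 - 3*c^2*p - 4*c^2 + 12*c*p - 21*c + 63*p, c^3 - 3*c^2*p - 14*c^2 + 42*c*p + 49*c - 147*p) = -c^2 + 3*c*p + 7*c - 21*p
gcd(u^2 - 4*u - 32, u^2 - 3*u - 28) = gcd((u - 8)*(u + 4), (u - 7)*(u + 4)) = u + 4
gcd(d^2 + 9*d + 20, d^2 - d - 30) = d + 5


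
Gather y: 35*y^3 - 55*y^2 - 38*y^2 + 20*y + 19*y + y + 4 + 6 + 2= 35*y^3 - 93*y^2 + 40*y + 12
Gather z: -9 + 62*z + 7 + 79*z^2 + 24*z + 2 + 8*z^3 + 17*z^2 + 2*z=8*z^3 + 96*z^2 + 88*z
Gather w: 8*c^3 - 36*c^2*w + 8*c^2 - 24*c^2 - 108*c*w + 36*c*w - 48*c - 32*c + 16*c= 8*c^3 - 16*c^2 - 64*c + w*(-36*c^2 - 72*c)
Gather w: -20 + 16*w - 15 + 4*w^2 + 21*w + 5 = 4*w^2 + 37*w - 30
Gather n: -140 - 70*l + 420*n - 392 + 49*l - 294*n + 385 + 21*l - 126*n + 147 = 0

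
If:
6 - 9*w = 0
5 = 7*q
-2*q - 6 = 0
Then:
No Solution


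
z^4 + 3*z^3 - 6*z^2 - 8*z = z*(z - 2)*(z + 1)*(z + 4)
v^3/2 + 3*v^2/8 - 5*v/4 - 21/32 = (v/2 + 1/4)*(v - 3/2)*(v + 7/4)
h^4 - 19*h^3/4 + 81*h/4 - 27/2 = (h - 3)^2*(h - 3/4)*(h + 2)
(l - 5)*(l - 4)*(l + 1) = l^3 - 8*l^2 + 11*l + 20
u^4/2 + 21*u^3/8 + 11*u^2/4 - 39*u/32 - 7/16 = (u/2 + 1)*(u - 1/2)*(u + 1/4)*(u + 7/2)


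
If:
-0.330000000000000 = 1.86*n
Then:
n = -0.18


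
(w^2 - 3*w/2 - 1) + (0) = w^2 - 3*w/2 - 1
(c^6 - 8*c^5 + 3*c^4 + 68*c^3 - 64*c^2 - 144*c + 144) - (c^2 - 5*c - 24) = c^6 - 8*c^5 + 3*c^4 + 68*c^3 - 65*c^2 - 139*c + 168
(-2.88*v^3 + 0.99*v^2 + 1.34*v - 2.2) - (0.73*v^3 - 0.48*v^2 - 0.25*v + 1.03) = -3.61*v^3 + 1.47*v^2 + 1.59*v - 3.23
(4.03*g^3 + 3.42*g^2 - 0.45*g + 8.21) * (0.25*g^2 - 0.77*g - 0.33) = 1.0075*g^5 - 2.2481*g^4 - 4.0758*g^3 + 1.2704*g^2 - 6.1732*g - 2.7093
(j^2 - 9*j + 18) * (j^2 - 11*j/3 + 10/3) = j^4 - 38*j^3/3 + 163*j^2/3 - 96*j + 60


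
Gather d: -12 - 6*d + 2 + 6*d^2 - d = 6*d^2 - 7*d - 10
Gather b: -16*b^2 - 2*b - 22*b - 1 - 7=-16*b^2 - 24*b - 8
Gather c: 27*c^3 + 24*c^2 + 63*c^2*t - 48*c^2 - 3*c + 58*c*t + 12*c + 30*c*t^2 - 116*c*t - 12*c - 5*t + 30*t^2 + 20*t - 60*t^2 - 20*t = 27*c^3 + c^2*(63*t - 24) + c*(30*t^2 - 58*t - 3) - 30*t^2 - 5*t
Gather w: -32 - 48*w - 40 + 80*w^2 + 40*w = 80*w^2 - 8*w - 72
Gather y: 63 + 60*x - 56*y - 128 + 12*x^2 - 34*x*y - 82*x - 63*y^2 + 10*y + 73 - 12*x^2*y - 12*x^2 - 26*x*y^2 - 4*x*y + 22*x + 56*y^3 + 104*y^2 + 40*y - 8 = 56*y^3 + y^2*(41 - 26*x) + y*(-12*x^2 - 38*x - 6)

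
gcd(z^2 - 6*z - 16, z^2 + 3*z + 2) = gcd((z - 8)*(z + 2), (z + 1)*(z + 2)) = z + 2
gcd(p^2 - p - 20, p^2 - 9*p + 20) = p - 5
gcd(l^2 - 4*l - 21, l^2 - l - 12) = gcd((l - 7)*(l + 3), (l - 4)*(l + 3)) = l + 3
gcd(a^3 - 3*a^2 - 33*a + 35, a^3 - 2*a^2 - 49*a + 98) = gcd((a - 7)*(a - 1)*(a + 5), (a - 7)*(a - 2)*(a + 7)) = a - 7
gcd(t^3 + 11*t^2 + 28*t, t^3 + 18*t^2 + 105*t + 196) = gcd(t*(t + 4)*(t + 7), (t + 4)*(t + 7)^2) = t^2 + 11*t + 28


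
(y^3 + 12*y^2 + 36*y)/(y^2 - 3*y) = (y^2 + 12*y + 36)/(y - 3)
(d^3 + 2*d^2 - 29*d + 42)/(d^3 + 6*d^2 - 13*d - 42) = (d - 2)/(d + 2)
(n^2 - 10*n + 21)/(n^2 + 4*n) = (n^2 - 10*n + 21)/(n*(n + 4))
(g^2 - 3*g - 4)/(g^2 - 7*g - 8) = (g - 4)/(g - 8)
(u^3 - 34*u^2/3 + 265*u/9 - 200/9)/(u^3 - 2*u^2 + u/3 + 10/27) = 3*(3*u^2 - 29*u + 40)/(9*u^2 - 3*u - 2)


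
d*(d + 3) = d^2 + 3*d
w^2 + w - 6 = (w - 2)*(w + 3)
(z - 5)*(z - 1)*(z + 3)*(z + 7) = z^4 + 4*z^3 - 34*z^2 - 76*z + 105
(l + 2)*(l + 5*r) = l^2 + 5*l*r + 2*l + 10*r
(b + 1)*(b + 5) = b^2 + 6*b + 5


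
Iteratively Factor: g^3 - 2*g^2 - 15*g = (g + 3)*(g^2 - 5*g) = (g - 5)*(g + 3)*(g)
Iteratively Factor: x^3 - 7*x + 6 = (x + 3)*(x^2 - 3*x + 2) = (x - 1)*(x + 3)*(x - 2)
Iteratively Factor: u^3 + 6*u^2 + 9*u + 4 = (u + 1)*(u^2 + 5*u + 4) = (u + 1)^2*(u + 4)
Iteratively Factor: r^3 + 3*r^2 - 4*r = (r + 4)*(r^2 - r) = r*(r + 4)*(r - 1)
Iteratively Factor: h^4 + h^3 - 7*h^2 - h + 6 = (h + 3)*(h^3 - 2*h^2 - h + 2) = (h - 2)*(h + 3)*(h^2 - 1) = (h - 2)*(h - 1)*(h + 3)*(h + 1)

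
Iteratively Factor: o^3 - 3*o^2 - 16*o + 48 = (o - 4)*(o^2 + o - 12) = (o - 4)*(o + 4)*(o - 3)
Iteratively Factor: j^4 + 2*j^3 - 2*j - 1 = (j + 1)*(j^3 + j^2 - j - 1) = (j + 1)^2*(j^2 - 1) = (j - 1)*(j + 1)^2*(j + 1)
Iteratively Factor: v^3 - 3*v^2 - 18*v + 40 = (v - 2)*(v^2 - v - 20) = (v - 5)*(v - 2)*(v + 4)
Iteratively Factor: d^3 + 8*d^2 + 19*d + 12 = (d + 3)*(d^2 + 5*d + 4) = (d + 1)*(d + 3)*(d + 4)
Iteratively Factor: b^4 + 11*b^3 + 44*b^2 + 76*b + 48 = (b + 3)*(b^3 + 8*b^2 + 20*b + 16) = (b + 2)*(b + 3)*(b^2 + 6*b + 8) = (b + 2)^2*(b + 3)*(b + 4)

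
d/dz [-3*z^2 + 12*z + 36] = 12 - 6*z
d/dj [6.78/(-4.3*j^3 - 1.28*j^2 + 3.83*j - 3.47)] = (87.462*j^2 + 17.3568*j - 25.9674)/(4.3*j^3 + 1.28*j^2 - 3.83*j + 3.47)^2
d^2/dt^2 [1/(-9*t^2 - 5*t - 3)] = 2*(81*t^2 + 45*t - (18*t + 5)^2 + 27)/(9*t^2 + 5*t + 3)^3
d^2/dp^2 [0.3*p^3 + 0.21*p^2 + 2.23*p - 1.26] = 1.8*p + 0.42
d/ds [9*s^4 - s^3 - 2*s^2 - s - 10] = 36*s^3 - 3*s^2 - 4*s - 1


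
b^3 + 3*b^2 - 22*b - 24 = (b - 4)*(b + 1)*(b + 6)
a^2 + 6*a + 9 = (a + 3)^2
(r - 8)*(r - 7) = r^2 - 15*r + 56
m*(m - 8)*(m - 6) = m^3 - 14*m^2 + 48*m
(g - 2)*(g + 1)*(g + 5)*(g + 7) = g^4 + 11*g^3 + 21*g^2 - 59*g - 70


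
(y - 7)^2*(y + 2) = y^3 - 12*y^2 + 21*y + 98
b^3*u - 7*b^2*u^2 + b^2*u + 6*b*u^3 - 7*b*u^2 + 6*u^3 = (b - 6*u)*(b - u)*(b*u + u)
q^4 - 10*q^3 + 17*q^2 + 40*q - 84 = (q - 7)*(q - 3)*(q - 2)*(q + 2)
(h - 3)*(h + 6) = h^2 + 3*h - 18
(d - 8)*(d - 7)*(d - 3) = d^3 - 18*d^2 + 101*d - 168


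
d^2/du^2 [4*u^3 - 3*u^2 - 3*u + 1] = 24*u - 6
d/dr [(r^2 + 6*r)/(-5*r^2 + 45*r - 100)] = (3*r^2 - 8*r - 24)/(r^4 - 18*r^3 + 121*r^2 - 360*r + 400)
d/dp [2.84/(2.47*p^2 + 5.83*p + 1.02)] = (-14.0296*p - 16.5572)/(2.47*p^2 + 5.83*p + 1.02)^2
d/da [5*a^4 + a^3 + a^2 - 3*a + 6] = 20*a^3 + 3*a^2 + 2*a - 3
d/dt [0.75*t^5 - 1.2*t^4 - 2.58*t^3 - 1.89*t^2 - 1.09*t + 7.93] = 3.75*t^4 - 4.8*t^3 - 7.74*t^2 - 3.78*t - 1.09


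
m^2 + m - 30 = (m - 5)*(m + 6)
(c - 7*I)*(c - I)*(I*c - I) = I*c^3 + 8*c^2 - I*c^2 - 8*c - 7*I*c + 7*I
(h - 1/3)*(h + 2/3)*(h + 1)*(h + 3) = h^4 + 13*h^3/3 + 37*h^2/9 + h/9 - 2/3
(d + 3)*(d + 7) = d^2 + 10*d + 21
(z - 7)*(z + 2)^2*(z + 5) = z^4 + 2*z^3 - 39*z^2 - 148*z - 140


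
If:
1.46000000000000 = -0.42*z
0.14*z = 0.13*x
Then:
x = -3.74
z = -3.48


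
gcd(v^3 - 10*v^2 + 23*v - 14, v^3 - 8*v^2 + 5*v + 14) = v^2 - 9*v + 14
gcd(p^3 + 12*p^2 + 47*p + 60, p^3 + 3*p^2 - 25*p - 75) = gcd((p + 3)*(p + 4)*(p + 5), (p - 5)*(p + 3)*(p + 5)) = p^2 + 8*p + 15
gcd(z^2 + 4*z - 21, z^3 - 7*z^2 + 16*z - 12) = z - 3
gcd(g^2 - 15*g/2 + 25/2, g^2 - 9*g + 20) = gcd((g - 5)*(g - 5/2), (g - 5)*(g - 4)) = g - 5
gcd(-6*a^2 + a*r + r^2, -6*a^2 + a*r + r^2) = -6*a^2 + a*r + r^2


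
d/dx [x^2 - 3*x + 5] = 2*x - 3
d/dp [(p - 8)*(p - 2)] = 2*p - 10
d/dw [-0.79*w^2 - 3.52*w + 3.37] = -1.58*w - 3.52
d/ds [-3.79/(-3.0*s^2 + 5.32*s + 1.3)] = (20.1628 - 22.74*s)/(-3.0*s^2 + 5.32*s + 1.3)^2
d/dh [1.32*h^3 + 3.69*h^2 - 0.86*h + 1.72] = 3.96*h^2 + 7.38*h - 0.86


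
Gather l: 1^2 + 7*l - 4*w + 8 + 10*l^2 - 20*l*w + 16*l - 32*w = 10*l^2 + l*(23 - 20*w) - 36*w + 9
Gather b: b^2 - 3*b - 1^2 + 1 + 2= b^2 - 3*b + 2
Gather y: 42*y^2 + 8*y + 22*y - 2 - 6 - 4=42*y^2 + 30*y - 12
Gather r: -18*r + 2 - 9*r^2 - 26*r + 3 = -9*r^2 - 44*r + 5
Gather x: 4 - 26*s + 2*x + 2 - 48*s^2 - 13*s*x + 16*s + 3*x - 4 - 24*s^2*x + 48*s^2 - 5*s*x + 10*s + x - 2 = x*(-24*s^2 - 18*s + 6)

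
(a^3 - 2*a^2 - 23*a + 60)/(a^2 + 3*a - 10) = (a^2 - 7*a + 12)/(a - 2)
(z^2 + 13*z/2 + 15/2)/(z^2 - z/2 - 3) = (z + 5)/(z - 2)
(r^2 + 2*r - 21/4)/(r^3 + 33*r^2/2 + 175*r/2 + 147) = (r - 3/2)/(r^2 + 13*r + 42)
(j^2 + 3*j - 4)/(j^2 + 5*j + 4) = (j - 1)/(j + 1)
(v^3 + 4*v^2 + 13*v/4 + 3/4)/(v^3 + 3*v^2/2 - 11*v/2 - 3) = (v + 1/2)/(v - 2)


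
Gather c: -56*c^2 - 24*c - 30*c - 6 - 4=-56*c^2 - 54*c - 10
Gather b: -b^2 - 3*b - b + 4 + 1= -b^2 - 4*b + 5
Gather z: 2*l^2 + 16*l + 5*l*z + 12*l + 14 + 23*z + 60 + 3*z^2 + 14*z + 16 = 2*l^2 + 28*l + 3*z^2 + z*(5*l + 37) + 90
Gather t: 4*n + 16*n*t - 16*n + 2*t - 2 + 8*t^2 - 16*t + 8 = -12*n + 8*t^2 + t*(16*n - 14) + 6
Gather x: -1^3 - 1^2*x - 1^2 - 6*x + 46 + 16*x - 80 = 9*x - 36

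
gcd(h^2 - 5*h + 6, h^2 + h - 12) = h - 3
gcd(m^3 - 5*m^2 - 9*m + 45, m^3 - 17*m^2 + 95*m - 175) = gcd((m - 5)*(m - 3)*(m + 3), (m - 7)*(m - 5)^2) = m - 5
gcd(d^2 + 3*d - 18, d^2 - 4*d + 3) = d - 3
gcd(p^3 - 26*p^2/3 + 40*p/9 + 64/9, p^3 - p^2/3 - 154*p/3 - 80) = p - 8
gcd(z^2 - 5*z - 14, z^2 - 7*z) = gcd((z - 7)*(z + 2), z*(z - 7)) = z - 7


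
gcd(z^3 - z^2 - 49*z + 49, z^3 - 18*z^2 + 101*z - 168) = z - 7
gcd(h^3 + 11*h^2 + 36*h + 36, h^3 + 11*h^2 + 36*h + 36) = h^3 + 11*h^2 + 36*h + 36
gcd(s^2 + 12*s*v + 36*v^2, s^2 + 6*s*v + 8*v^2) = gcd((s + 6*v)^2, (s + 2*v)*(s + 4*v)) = 1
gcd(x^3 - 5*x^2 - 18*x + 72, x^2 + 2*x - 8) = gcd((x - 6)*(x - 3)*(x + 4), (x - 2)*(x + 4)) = x + 4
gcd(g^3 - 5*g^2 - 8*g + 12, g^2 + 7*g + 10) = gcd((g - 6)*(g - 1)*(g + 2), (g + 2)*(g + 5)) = g + 2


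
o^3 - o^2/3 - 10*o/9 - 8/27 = (o - 4/3)*(o + 1/3)*(o + 2/3)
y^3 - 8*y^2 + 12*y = y*(y - 6)*(y - 2)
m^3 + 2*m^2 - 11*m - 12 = (m - 3)*(m + 1)*(m + 4)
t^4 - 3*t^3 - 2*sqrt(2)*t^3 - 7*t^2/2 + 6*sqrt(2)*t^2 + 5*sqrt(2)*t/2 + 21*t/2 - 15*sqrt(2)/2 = (t - 3)*(t - 5*sqrt(2)/2)*(t - sqrt(2)/2)*(t + sqrt(2))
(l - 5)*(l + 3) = l^2 - 2*l - 15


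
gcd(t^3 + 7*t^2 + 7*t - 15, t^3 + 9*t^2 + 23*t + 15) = t^2 + 8*t + 15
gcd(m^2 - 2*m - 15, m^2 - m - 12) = m + 3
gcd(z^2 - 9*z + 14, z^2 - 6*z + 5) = 1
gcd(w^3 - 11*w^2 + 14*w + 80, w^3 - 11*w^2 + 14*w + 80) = w^3 - 11*w^2 + 14*w + 80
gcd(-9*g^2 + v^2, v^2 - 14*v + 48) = 1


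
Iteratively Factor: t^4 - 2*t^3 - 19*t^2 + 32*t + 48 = (t + 4)*(t^3 - 6*t^2 + 5*t + 12) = (t + 1)*(t + 4)*(t^2 - 7*t + 12) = (t - 4)*(t + 1)*(t + 4)*(t - 3)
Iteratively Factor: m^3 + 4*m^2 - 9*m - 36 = (m + 4)*(m^2 - 9) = (m + 3)*(m + 4)*(m - 3)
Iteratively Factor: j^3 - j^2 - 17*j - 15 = (j + 1)*(j^2 - 2*j - 15) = (j + 1)*(j + 3)*(j - 5)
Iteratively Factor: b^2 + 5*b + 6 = (b + 3)*(b + 2)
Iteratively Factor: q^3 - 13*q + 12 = (q + 4)*(q^2 - 4*q + 3) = (q - 3)*(q + 4)*(q - 1)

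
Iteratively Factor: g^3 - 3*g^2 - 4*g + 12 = (g - 2)*(g^2 - g - 6) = (g - 3)*(g - 2)*(g + 2)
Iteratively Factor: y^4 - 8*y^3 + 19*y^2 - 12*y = (y - 4)*(y^3 - 4*y^2 + 3*y) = (y - 4)*(y - 3)*(y^2 - y) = (y - 4)*(y - 3)*(y - 1)*(y)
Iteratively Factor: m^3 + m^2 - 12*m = (m - 3)*(m^2 + 4*m) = m*(m - 3)*(m + 4)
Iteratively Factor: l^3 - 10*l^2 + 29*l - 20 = (l - 5)*(l^2 - 5*l + 4) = (l - 5)*(l - 4)*(l - 1)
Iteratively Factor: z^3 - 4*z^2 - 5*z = (z + 1)*(z^2 - 5*z) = z*(z + 1)*(z - 5)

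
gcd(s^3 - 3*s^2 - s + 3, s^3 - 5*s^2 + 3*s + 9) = s^2 - 2*s - 3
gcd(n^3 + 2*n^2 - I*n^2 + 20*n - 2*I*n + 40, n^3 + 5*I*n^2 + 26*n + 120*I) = n^2 - I*n + 20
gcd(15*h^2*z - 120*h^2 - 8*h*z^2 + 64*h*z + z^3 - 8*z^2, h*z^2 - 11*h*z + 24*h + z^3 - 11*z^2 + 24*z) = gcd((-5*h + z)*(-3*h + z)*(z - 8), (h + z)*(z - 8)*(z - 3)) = z - 8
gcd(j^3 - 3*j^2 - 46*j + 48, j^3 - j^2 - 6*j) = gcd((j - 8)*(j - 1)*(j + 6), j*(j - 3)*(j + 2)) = 1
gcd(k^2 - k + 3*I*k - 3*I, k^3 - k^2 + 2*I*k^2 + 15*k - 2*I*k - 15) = k - 1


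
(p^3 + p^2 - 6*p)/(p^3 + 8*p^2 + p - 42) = p/(p + 7)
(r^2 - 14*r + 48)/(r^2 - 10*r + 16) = (r - 6)/(r - 2)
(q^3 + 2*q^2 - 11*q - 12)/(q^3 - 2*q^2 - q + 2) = (q^2 + q - 12)/(q^2 - 3*q + 2)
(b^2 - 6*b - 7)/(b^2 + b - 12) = (b^2 - 6*b - 7)/(b^2 + b - 12)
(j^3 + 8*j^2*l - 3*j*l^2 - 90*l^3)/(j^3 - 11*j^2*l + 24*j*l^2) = (j^2 + 11*j*l + 30*l^2)/(j*(j - 8*l))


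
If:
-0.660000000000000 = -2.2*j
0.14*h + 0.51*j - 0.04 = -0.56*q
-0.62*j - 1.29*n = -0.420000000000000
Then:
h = -4.0*q - 0.807142857142857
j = 0.30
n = 0.18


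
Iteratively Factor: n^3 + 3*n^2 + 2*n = (n + 1)*(n^2 + 2*n) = (n + 1)*(n + 2)*(n)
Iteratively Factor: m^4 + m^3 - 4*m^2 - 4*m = (m)*(m^3 + m^2 - 4*m - 4) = m*(m - 2)*(m^2 + 3*m + 2) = m*(m - 2)*(m + 1)*(m + 2)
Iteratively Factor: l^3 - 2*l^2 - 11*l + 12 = (l - 1)*(l^2 - l - 12) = (l - 4)*(l - 1)*(l + 3)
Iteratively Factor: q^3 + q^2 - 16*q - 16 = (q + 4)*(q^2 - 3*q - 4) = (q - 4)*(q + 4)*(q + 1)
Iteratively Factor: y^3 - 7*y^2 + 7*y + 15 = (y - 3)*(y^2 - 4*y - 5) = (y - 3)*(y + 1)*(y - 5)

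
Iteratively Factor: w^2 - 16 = (w - 4)*(w + 4)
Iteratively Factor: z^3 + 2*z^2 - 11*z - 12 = (z - 3)*(z^2 + 5*z + 4) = (z - 3)*(z + 1)*(z + 4)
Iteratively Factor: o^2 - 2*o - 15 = (o - 5)*(o + 3)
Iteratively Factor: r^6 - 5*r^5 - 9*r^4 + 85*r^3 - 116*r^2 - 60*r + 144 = (r - 2)*(r^5 - 3*r^4 - 15*r^3 + 55*r^2 - 6*r - 72) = (r - 2)*(r + 1)*(r^4 - 4*r^3 - 11*r^2 + 66*r - 72) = (r - 3)*(r - 2)*(r + 1)*(r^3 - r^2 - 14*r + 24) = (r - 3)^2*(r - 2)*(r + 1)*(r^2 + 2*r - 8) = (r - 3)^2*(r - 2)*(r + 1)*(r + 4)*(r - 2)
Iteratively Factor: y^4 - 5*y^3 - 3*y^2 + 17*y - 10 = (y - 1)*(y^3 - 4*y^2 - 7*y + 10) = (y - 5)*(y - 1)*(y^2 + y - 2) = (y - 5)*(y - 1)*(y + 2)*(y - 1)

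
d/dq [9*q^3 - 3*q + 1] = 27*q^2 - 3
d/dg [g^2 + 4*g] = 2*g + 4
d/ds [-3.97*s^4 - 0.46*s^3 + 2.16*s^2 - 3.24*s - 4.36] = -15.88*s^3 - 1.38*s^2 + 4.32*s - 3.24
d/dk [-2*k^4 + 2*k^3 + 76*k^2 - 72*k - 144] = -8*k^3 + 6*k^2 + 152*k - 72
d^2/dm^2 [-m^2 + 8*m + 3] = -2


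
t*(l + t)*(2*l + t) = 2*l^2*t + 3*l*t^2 + t^3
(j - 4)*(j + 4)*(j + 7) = j^3 + 7*j^2 - 16*j - 112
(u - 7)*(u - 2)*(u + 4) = u^3 - 5*u^2 - 22*u + 56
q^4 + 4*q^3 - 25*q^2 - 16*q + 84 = (q - 3)*(q - 2)*(q + 2)*(q + 7)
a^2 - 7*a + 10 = (a - 5)*(a - 2)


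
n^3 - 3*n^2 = n^2*(n - 3)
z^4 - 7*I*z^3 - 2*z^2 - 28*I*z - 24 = (z - 6*I)*(z - 2*I)*(z - I)*(z + 2*I)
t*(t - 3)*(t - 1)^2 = t^4 - 5*t^3 + 7*t^2 - 3*t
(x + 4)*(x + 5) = x^2 + 9*x + 20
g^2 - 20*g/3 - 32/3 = (g - 8)*(g + 4/3)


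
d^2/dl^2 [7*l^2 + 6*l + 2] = 14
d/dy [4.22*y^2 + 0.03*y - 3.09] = 8.44*y + 0.03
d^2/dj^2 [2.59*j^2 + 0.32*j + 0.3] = 5.18000000000000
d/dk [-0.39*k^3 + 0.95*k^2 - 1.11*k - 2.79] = -1.17*k^2 + 1.9*k - 1.11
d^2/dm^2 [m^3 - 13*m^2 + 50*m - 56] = 6*m - 26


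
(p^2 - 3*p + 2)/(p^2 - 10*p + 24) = (p^2 - 3*p + 2)/(p^2 - 10*p + 24)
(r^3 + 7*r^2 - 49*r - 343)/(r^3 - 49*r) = (r + 7)/r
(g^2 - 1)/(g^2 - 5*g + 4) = (g + 1)/(g - 4)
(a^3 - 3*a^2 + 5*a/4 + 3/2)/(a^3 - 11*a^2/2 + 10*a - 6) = (a + 1/2)/(a - 2)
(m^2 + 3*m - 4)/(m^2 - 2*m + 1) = (m + 4)/(m - 1)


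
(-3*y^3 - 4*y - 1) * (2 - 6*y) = 18*y^4 - 6*y^3 + 24*y^2 - 2*y - 2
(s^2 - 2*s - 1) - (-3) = s^2 - 2*s + 2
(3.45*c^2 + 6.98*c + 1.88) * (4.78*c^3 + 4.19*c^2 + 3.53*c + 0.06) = 16.491*c^5 + 47.8199*c^4 + 50.4111*c^3 + 32.7236*c^2 + 7.0552*c + 0.1128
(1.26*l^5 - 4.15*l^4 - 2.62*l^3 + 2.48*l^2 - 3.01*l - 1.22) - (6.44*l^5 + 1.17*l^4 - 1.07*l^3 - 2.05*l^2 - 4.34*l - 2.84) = -5.18*l^5 - 5.32*l^4 - 1.55*l^3 + 4.53*l^2 + 1.33*l + 1.62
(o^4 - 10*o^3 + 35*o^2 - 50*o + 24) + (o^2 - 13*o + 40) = o^4 - 10*o^3 + 36*o^2 - 63*o + 64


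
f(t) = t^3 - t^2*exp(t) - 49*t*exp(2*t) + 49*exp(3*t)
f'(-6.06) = 110.12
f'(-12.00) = 432.00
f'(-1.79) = 13.88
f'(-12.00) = 432.00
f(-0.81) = 11.35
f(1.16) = 1009.41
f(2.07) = 17992.18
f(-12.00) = -1728.00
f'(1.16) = 3108.54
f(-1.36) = 2.23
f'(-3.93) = 46.32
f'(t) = -t^2*exp(t) + 3*t^2 - 98*t*exp(2*t) - 2*t*exp(t) + 147*exp(3*t) - 49*exp(2*t)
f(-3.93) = -60.93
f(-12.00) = -1728.00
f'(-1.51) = 13.42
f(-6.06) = -222.63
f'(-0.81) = 21.35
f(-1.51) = 0.19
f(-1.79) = -3.60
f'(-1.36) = 13.81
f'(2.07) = 57290.65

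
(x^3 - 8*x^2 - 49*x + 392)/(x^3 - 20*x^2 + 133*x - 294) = (x^2 - x - 56)/(x^2 - 13*x + 42)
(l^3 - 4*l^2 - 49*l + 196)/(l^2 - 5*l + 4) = (l^2 - 49)/(l - 1)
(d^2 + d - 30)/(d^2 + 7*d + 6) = (d - 5)/(d + 1)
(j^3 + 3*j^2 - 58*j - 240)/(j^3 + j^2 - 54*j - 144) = (j + 5)/(j + 3)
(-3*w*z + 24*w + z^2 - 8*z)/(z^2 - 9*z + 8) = (-3*w + z)/(z - 1)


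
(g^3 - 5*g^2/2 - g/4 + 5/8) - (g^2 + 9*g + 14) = g^3 - 7*g^2/2 - 37*g/4 - 107/8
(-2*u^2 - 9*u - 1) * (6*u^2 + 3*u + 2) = -12*u^4 - 60*u^3 - 37*u^2 - 21*u - 2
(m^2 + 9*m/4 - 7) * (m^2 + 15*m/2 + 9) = m^4 + 39*m^3/4 + 151*m^2/8 - 129*m/4 - 63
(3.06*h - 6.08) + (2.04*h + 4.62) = 5.1*h - 1.46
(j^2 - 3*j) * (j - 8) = j^3 - 11*j^2 + 24*j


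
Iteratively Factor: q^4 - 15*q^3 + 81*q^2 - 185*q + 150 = (q - 5)*(q^3 - 10*q^2 + 31*q - 30) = (q - 5)*(q - 3)*(q^2 - 7*q + 10) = (q - 5)*(q - 3)*(q - 2)*(q - 5)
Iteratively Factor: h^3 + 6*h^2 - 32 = (h - 2)*(h^2 + 8*h + 16) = (h - 2)*(h + 4)*(h + 4)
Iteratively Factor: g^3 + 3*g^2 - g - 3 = (g - 1)*(g^2 + 4*g + 3) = (g - 1)*(g + 1)*(g + 3)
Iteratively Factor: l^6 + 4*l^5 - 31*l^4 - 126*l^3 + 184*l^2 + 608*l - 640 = (l + 4)*(l^5 - 31*l^3 - 2*l^2 + 192*l - 160) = (l + 4)^2*(l^4 - 4*l^3 - 15*l^2 + 58*l - 40) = (l - 2)*(l + 4)^2*(l^3 - 2*l^2 - 19*l + 20) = (l - 2)*(l + 4)^3*(l^2 - 6*l + 5) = (l - 2)*(l - 1)*(l + 4)^3*(l - 5)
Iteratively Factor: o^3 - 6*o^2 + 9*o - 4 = (o - 4)*(o^2 - 2*o + 1) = (o - 4)*(o - 1)*(o - 1)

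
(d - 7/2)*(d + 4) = d^2 + d/2 - 14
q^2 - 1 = (q - 1)*(q + 1)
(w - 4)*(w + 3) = w^2 - w - 12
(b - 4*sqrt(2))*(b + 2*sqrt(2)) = b^2 - 2*sqrt(2)*b - 16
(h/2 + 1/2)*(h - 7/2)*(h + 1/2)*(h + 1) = h^4/2 - h^3/2 - 27*h^2/8 - 13*h/4 - 7/8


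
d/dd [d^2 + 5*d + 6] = 2*d + 5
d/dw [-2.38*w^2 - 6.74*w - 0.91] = -4.76*w - 6.74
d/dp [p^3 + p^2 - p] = 3*p^2 + 2*p - 1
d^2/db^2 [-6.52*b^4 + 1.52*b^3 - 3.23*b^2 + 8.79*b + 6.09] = -78.24*b^2 + 9.12*b - 6.46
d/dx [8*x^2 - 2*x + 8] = 16*x - 2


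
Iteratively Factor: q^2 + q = (q + 1)*(q)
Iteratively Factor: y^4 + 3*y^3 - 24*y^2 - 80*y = (y)*(y^3 + 3*y^2 - 24*y - 80) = y*(y + 4)*(y^2 - y - 20) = y*(y - 5)*(y + 4)*(y + 4)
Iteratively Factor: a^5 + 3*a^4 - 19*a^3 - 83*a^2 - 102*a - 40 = (a - 5)*(a^4 + 8*a^3 + 21*a^2 + 22*a + 8) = (a - 5)*(a + 1)*(a^3 + 7*a^2 + 14*a + 8) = (a - 5)*(a + 1)^2*(a^2 + 6*a + 8) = (a - 5)*(a + 1)^2*(a + 2)*(a + 4)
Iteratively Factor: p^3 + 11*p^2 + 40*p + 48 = (p + 4)*(p^2 + 7*p + 12) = (p + 3)*(p + 4)*(p + 4)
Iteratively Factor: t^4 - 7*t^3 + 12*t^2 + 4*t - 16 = (t - 2)*(t^3 - 5*t^2 + 2*t + 8) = (t - 2)*(t + 1)*(t^2 - 6*t + 8) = (t - 2)^2*(t + 1)*(t - 4)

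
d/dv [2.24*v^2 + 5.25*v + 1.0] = 4.48*v + 5.25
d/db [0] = 0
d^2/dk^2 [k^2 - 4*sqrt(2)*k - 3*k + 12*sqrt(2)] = 2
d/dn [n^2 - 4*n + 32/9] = 2*n - 4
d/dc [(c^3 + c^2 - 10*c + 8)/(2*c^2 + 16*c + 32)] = (c^2 + 8*c - 14)/(2*(c^2 + 8*c + 16))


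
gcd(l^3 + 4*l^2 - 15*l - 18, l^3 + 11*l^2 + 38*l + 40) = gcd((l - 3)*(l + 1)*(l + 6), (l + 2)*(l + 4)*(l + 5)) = 1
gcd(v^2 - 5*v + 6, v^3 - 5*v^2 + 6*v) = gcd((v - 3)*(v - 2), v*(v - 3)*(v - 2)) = v^2 - 5*v + 6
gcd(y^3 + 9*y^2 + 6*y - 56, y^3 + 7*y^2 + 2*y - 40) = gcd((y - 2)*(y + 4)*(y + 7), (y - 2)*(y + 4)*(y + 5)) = y^2 + 2*y - 8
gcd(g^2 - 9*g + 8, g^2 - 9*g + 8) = g^2 - 9*g + 8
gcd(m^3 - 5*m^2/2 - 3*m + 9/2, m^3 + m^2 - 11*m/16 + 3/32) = m + 3/2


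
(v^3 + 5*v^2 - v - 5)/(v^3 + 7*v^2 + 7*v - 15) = (v + 1)/(v + 3)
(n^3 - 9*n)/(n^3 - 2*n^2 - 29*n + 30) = n*(n^2 - 9)/(n^3 - 2*n^2 - 29*n + 30)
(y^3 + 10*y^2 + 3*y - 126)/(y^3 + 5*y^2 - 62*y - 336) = (y - 3)/(y - 8)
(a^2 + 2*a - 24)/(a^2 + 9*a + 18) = (a - 4)/(a + 3)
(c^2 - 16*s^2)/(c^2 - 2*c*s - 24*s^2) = (-c + 4*s)/(-c + 6*s)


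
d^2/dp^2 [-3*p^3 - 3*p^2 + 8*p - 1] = -18*p - 6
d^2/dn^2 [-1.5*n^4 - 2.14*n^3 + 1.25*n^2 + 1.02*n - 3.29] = -18.0*n^2 - 12.84*n + 2.5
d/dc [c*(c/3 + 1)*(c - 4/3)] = c^2 + 10*c/9 - 4/3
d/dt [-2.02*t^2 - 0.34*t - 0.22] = -4.04*t - 0.34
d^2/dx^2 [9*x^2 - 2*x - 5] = 18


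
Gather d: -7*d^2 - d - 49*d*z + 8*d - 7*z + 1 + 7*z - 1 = -7*d^2 + d*(7 - 49*z)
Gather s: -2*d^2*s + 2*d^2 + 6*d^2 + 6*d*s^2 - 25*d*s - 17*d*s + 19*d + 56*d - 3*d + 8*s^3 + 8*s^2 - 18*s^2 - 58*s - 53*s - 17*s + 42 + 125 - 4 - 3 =8*d^2 + 72*d + 8*s^3 + s^2*(6*d - 10) + s*(-2*d^2 - 42*d - 128) + 160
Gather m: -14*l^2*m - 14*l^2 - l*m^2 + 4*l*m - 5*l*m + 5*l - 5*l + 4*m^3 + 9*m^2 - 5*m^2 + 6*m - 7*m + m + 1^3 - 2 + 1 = -14*l^2 + 4*m^3 + m^2*(4 - l) + m*(-14*l^2 - l)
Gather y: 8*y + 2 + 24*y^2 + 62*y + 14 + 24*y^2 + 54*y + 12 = 48*y^2 + 124*y + 28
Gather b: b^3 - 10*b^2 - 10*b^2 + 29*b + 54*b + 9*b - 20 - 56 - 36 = b^3 - 20*b^2 + 92*b - 112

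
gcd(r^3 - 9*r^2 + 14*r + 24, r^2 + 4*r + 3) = r + 1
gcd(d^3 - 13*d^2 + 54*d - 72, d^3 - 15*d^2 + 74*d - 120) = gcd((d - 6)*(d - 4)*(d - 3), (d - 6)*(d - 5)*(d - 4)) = d^2 - 10*d + 24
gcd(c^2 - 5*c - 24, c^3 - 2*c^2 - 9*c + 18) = c + 3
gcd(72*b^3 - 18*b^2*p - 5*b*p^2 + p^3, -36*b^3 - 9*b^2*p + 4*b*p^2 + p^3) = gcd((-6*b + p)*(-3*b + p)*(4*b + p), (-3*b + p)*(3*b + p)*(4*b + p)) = -12*b^2 + b*p + p^2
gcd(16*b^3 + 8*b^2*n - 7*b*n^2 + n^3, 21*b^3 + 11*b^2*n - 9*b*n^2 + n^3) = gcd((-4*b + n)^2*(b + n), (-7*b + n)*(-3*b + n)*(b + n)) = b + n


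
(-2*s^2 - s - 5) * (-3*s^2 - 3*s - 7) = 6*s^4 + 9*s^3 + 32*s^2 + 22*s + 35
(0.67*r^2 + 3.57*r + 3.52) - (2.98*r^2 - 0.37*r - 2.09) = -2.31*r^2 + 3.94*r + 5.61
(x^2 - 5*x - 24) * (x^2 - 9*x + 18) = x^4 - 14*x^3 + 39*x^2 + 126*x - 432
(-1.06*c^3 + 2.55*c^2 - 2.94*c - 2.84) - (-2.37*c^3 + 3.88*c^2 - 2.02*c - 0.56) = 1.31*c^3 - 1.33*c^2 - 0.92*c - 2.28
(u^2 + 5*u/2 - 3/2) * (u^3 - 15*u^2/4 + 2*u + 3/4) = u^5 - 5*u^4/4 - 71*u^3/8 + 91*u^2/8 - 9*u/8 - 9/8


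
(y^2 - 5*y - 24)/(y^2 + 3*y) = (y - 8)/y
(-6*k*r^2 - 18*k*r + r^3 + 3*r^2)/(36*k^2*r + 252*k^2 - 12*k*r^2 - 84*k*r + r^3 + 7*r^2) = r*(r + 3)/(-6*k*r - 42*k + r^2 + 7*r)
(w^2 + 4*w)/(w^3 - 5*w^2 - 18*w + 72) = w/(w^2 - 9*w + 18)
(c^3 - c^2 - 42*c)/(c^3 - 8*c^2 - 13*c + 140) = c*(c + 6)/(c^2 - c - 20)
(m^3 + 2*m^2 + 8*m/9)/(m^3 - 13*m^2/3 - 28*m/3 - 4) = m*(3*m + 4)/(3*(m^2 - 5*m - 6))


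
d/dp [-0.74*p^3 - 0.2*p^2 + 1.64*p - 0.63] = -2.22*p^2 - 0.4*p + 1.64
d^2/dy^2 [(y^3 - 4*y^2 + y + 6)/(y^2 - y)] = 4*(-y^3 + 9*y^2 - 9*y + 3)/(y^3*(y^3 - 3*y^2 + 3*y - 1))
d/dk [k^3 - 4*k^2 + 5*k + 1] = 3*k^2 - 8*k + 5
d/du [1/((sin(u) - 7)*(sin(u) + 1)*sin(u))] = (-3*cos(u) + 12/tan(u) + 7*cos(u)/sin(u)^2)/((sin(u) - 7)^2*(sin(u) + 1)^2)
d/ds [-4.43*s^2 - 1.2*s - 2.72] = -8.86*s - 1.2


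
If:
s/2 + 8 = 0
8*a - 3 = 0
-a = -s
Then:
No Solution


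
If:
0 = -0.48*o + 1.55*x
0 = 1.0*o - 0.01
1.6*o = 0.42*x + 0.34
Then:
No Solution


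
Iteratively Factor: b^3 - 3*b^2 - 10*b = (b - 5)*(b^2 + 2*b) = (b - 5)*(b + 2)*(b)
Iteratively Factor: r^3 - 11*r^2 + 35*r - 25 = (r - 5)*(r^2 - 6*r + 5) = (r - 5)^2*(r - 1)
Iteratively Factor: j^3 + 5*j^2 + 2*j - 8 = (j - 1)*(j^2 + 6*j + 8) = (j - 1)*(j + 2)*(j + 4)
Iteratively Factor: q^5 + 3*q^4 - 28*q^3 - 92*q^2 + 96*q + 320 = (q - 5)*(q^4 + 8*q^3 + 12*q^2 - 32*q - 64) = (q - 5)*(q + 4)*(q^3 + 4*q^2 - 4*q - 16) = (q - 5)*(q - 2)*(q + 4)*(q^2 + 6*q + 8) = (q - 5)*(q - 2)*(q + 2)*(q + 4)*(q + 4)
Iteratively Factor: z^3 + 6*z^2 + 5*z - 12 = (z - 1)*(z^2 + 7*z + 12) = (z - 1)*(z + 3)*(z + 4)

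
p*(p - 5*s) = p^2 - 5*p*s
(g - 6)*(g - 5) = g^2 - 11*g + 30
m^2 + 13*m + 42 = (m + 6)*(m + 7)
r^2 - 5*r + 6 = (r - 3)*(r - 2)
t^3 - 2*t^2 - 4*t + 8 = (t - 2)^2*(t + 2)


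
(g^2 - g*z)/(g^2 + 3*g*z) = (g - z)/(g + 3*z)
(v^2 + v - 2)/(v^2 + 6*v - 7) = (v + 2)/(v + 7)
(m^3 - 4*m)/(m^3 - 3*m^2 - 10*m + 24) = m*(m + 2)/(m^2 - m - 12)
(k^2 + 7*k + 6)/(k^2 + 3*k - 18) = (k + 1)/(k - 3)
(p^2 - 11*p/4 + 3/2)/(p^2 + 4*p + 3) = (4*p^2 - 11*p + 6)/(4*(p^2 + 4*p + 3))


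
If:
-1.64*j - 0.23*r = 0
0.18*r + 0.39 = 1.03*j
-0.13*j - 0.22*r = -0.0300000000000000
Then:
No Solution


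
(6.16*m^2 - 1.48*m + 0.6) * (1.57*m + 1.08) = 9.6712*m^3 + 4.3292*m^2 - 0.6564*m + 0.648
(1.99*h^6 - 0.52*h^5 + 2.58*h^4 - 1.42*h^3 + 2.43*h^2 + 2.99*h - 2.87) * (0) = 0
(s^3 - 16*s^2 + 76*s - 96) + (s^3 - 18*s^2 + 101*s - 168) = 2*s^3 - 34*s^2 + 177*s - 264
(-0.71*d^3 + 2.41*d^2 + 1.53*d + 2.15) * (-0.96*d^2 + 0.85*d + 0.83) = 0.6816*d^5 - 2.9171*d^4 - 0.00959999999999961*d^3 + 1.2368*d^2 + 3.0974*d + 1.7845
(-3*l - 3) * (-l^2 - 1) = 3*l^3 + 3*l^2 + 3*l + 3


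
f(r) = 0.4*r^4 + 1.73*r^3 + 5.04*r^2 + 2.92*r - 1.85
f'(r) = 1.6*r^3 + 5.19*r^2 + 10.08*r + 2.92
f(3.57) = 216.50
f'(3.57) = 177.85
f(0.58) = 1.92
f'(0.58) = 10.82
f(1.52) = 22.44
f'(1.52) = 35.85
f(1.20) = 12.73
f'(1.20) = 25.25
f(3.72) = 244.42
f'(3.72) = 194.61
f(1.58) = 24.66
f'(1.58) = 38.11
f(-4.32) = 79.43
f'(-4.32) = -72.76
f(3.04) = 136.37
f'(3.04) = 126.48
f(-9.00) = 1743.34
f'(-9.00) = -833.81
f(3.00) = 131.38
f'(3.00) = 123.07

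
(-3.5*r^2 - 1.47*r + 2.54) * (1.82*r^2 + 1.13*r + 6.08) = -6.37*r^4 - 6.6304*r^3 - 18.3183*r^2 - 6.0674*r + 15.4432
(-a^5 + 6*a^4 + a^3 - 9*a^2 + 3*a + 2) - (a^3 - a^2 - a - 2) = -a^5 + 6*a^4 - 8*a^2 + 4*a + 4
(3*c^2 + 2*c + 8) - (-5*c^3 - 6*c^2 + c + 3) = 5*c^3 + 9*c^2 + c + 5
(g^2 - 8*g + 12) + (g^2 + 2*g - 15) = 2*g^2 - 6*g - 3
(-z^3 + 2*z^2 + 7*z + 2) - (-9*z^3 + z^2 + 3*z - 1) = 8*z^3 + z^2 + 4*z + 3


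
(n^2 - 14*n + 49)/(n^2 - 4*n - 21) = (n - 7)/(n + 3)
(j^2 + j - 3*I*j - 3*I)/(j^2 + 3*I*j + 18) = (j + 1)/(j + 6*I)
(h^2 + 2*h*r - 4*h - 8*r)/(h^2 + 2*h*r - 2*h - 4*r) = (h - 4)/(h - 2)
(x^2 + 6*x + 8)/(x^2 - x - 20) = (x + 2)/(x - 5)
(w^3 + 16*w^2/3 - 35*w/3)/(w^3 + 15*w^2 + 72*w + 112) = w*(3*w - 5)/(3*(w^2 + 8*w + 16))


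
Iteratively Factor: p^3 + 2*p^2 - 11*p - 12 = (p - 3)*(p^2 + 5*p + 4) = (p - 3)*(p + 4)*(p + 1)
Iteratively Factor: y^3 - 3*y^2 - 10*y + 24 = (y + 3)*(y^2 - 6*y + 8) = (y - 4)*(y + 3)*(y - 2)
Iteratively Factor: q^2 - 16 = (q - 4)*(q + 4)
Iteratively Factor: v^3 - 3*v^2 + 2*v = (v - 2)*(v^2 - v) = v*(v - 2)*(v - 1)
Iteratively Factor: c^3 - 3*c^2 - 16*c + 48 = (c - 4)*(c^2 + c - 12) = (c - 4)*(c + 4)*(c - 3)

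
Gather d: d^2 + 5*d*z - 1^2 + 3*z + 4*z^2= d^2 + 5*d*z + 4*z^2 + 3*z - 1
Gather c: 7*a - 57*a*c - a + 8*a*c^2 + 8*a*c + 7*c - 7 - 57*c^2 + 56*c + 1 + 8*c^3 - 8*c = 6*a + 8*c^3 + c^2*(8*a - 57) + c*(55 - 49*a) - 6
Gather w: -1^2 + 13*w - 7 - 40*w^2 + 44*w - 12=-40*w^2 + 57*w - 20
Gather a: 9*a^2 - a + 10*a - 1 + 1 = 9*a^2 + 9*a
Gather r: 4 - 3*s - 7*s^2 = -7*s^2 - 3*s + 4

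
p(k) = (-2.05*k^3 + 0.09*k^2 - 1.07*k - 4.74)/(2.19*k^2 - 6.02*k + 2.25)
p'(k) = (6.02 - 4.38*k)*(-2.05*k^3 + 0.09*k^2 - 1.07*k - 4.74)/(2.19*k^2 - 6.02*k + 2.25)^2 + (-6.15*k^2 + 0.18*k - 1.07)/(2.19*k^2 - 6.02*k + 2.25)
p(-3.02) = 1.38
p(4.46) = -10.00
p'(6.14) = -0.45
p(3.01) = -15.88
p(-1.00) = -0.15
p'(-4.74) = -0.83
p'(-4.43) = -0.82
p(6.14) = -10.08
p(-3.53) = 1.78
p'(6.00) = -0.41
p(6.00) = -10.02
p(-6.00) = 3.82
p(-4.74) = 2.76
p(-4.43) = 2.50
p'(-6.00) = -0.85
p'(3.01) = 14.47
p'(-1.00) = -0.85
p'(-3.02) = -0.77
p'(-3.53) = -0.79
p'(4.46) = 0.66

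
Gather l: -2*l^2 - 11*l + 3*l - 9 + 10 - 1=-2*l^2 - 8*l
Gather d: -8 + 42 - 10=24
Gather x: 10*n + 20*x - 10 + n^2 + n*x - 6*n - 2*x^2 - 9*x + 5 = n^2 + 4*n - 2*x^2 + x*(n + 11) - 5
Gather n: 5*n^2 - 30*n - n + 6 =5*n^2 - 31*n + 6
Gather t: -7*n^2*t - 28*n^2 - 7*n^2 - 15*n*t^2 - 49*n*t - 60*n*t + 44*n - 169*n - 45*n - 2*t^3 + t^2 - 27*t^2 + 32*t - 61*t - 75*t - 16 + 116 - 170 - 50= -35*n^2 - 170*n - 2*t^3 + t^2*(-15*n - 26) + t*(-7*n^2 - 109*n - 104) - 120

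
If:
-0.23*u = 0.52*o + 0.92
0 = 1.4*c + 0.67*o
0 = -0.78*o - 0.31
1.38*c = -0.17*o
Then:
No Solution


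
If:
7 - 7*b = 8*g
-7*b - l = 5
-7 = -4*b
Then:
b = 7/4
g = -21/32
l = -69/4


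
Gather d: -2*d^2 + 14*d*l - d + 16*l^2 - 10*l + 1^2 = -2*d^2 + d*(14*l - 1) + 16*l^2 - 10*l + 1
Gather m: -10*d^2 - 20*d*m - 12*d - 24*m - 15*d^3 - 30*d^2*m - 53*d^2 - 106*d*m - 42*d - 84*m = -15*d^3 - 63*d^2 - 54*d + m*(-30*d^2 - 126*d - 108)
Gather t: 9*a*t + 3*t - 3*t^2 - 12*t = -3*t^2 + t*(9*a - 9)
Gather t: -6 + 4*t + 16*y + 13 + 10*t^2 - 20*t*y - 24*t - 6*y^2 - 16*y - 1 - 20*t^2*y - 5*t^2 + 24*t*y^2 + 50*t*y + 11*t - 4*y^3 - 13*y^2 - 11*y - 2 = t^2*(5 - 20*y) + t*(24*y^2 + 30*y - 9) - 4*y^3 - 19*y^2 - 11*y + 4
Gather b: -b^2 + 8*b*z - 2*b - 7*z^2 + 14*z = -b^2 + b*(8*z - 2) - 7*z^2 + 14*z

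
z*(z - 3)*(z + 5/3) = z^3 - 4*z^2/3 - 5*z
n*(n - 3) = n^2 - 3*n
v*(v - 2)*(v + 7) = v^3 + 5*v^2 - 14*v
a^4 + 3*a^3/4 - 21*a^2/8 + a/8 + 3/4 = (a - 1)*(a - 3/4)*(a + 1/2)*(a + 2)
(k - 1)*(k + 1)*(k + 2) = k^3 + 2*k^2 - k - 2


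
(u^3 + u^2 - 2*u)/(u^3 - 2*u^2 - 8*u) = (u - 1)/(u - 4)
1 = 1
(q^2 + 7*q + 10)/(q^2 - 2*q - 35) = (q + 2)/(q - 7)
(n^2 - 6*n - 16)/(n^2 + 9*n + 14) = (n - 8)/(n + 7)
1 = 1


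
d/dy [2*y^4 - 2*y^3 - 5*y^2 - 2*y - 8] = 8*y^3 - 6*y^2 - 10*y - 2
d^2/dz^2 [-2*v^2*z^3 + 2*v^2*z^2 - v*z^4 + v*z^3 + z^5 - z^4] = -12*v^2*z + 4*v^2 - 12*v*z^2 + 6*v*z + 20*z^3 - 12*z^2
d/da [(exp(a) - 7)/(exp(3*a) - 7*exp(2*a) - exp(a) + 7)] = -2*exp(2*a)/(exp(4*a) - 2*exp(2*a) + 1)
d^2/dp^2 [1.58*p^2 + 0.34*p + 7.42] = 3.16000000000000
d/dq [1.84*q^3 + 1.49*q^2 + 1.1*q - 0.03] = 5.52*q^2 + 2.98*q + 1.1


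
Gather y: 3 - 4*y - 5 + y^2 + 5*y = y^2 + y - 2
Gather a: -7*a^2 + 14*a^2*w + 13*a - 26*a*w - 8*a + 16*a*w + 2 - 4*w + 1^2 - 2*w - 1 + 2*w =a^2*(14*w - 7) + a*(5 - 10*w) - 4*w + 2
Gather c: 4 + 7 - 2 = 9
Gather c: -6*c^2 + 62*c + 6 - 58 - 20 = -6*c^2 + 62*c - 72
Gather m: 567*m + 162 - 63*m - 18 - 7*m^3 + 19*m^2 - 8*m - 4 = -7*m^3 + 19*m^2 + 496*m + 140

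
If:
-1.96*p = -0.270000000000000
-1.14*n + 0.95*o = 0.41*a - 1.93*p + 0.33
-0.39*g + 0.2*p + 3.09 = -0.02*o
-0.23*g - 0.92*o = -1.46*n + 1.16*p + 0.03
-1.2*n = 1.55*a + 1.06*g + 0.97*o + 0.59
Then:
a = -4.95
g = 7.91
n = 0.30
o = -1.71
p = 0.14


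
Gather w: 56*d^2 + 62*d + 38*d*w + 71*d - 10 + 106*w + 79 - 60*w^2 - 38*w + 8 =56*d^2 + 133*d - 60*w^2 + w*(38*d + 68) + 77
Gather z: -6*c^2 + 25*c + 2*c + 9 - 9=-6*c^2 + 27*c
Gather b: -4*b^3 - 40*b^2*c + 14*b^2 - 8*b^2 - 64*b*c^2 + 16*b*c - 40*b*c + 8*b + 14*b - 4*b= -4*b^3 + b^2*(6 - 40*c) + b*(-64*c^2 - 24*c + 18)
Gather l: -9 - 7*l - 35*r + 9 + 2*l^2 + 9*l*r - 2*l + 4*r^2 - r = 2*l^2 + l*(9*r - 9) + 4*r^2 - 36*r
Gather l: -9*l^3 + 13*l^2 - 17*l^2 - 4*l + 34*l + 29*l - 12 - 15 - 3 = -9*l^3 - 4*l^2 + 59*l - 30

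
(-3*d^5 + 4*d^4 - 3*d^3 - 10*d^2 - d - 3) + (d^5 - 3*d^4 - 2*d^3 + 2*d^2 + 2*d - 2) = -2*d^5 + d^4 - 5*d^3 - 8*d^2 + d - 5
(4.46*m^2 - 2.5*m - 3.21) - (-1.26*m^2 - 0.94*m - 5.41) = 5.72*m^2 - 1.56*m + 2.2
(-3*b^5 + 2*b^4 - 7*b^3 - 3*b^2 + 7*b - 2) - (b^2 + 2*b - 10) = -3*b^5 + 2*b^4 - 7*b^3 - 4*b^2 + 5*b + 8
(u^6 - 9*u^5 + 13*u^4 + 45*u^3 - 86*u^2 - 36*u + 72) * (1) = u^6 - 9*u^5 + 13*u^4 + 45*u^3 - 86*u^2 - 36*u + 72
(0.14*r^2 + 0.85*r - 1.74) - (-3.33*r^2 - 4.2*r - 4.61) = 3.47*r^2 + 5.05*r + 2.87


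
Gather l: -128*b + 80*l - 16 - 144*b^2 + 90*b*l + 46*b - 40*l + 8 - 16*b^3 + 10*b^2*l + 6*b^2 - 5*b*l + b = -16*b^3 - 138*b^2 - 81*b + l*(10*b^2 + 85*b + 40) - 8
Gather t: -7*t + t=-6*t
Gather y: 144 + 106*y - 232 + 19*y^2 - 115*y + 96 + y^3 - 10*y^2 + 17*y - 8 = y^3 + 9*y^2 + 8*y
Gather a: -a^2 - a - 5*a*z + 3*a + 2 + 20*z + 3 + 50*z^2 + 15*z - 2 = -a^2 + a*(2 - 5*z) + 50*z^2 + 35*z + 3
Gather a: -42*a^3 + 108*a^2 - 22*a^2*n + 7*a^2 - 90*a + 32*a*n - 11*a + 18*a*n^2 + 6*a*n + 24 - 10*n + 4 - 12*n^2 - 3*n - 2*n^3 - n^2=-42*a^3 + a^2*(115 - 22*n) + a*(18*n^2 + 38*n - 101) - 2*n^3 - 13*n^2 - 13*n + 28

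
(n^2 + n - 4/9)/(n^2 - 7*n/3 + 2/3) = (n + 4/3)/(n - 2)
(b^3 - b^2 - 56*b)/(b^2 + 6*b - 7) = b*(b - 8)/(b - 1)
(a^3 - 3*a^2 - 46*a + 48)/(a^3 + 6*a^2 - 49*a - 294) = (a^2 - 9*a + 8)/(a^2 - 49)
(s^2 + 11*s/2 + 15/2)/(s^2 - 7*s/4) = 2*(2*s^2 + 11*s + 15)/(s*(4*s - 7))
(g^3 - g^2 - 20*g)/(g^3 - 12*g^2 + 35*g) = (g + 4)/(g - 7)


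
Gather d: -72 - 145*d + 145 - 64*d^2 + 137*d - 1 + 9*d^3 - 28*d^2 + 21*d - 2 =9*d^3 - 92*d^2 + 13*d + 70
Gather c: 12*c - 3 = 12*c - 3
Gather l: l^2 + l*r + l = l^2 + l*(r + 1)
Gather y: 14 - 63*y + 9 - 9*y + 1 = 24 - 72*y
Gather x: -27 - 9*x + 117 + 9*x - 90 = 0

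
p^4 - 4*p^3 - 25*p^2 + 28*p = p*(p - 7)*(p - 1)*(p + 4)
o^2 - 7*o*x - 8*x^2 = (o - 8*x)*(o + x)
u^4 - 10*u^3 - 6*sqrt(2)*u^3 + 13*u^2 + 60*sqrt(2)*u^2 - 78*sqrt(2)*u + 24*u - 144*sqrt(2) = (u - 8)*(u - 3)*(u + 1)*(u - 6*sqrt(2))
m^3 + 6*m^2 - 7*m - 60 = (m - 3)*(m + 4)*(m + 5)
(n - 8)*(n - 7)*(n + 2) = n^3 - 13*n^2 + 26*n + 112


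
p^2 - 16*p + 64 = (p - 8)^2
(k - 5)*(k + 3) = k^2 - 2*k - 15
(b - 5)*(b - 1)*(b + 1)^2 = b^4 - 4*b^3 - 6*b^2 + 4*b + 5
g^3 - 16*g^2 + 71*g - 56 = (g - 8)*(g - 7)*(g - 1)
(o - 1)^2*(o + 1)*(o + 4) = o^4 + 3*o^3 - 5*o^2 - 3*o + 4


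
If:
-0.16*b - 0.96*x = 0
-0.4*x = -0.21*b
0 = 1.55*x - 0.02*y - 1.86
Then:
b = 0.00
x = 0.00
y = -93.00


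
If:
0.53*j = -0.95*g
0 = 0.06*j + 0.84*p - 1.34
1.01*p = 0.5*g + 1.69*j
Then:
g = -0.61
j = 1.09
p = 1.52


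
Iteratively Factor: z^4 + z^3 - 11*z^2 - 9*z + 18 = (z + 2)*(z^3 - z^2 - 9*z + 9) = (z - 3)*(z + 2)*(z^2 + 2*z - 3) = (z - 3)*(z + 2)*(z + 3)*(z - 1)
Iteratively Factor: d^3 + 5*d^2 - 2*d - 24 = (d - 2)*(d^2 + 7*d + 12) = (d - 2)*(d + 4)*(d + 3)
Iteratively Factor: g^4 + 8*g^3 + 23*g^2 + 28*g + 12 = (g + 2)*(g^3 + 6*g^2 + 11*g + 6) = (g + 2)*(g + 3)*(g^2 + 3*g + 2) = (g + 1)*(g + 2)*(g + 3)*(g + 2)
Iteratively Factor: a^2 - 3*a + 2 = (a - 1)*(a - 2)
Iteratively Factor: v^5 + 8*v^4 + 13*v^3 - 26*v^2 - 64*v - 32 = (v + 4)*(v^4 + 4*v^3 - 3*v^2 - 14*v - 8) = (v + 1)*(v + 4)*(v^3 + 3*v^2 - 6*v - 8) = (v - 2)*(v + 1)*(v + 4)*(v^2 + 5*v + 4) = (v - 2)*(v + 1)*(v + 4)^2*(v + 1)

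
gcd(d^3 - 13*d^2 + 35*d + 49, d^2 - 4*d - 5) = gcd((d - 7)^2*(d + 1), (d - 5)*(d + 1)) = d + 1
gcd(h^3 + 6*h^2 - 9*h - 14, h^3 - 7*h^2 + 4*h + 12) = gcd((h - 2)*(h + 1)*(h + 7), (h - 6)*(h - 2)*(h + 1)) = h^2 - h - 2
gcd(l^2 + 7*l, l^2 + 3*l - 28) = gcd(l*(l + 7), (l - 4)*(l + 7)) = l + 7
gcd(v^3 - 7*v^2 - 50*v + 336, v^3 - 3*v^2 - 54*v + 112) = v^2 - v - 56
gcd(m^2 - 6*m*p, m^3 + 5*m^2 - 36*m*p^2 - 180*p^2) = -m + 6*p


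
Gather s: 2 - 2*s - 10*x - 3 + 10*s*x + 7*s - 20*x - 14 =s*(10*x + 5) - 30*x - 15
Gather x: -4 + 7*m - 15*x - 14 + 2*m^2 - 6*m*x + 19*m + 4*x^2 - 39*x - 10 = 2*m^2 + 26*m + 4*x^2 + x*(-6*m - 54) - 28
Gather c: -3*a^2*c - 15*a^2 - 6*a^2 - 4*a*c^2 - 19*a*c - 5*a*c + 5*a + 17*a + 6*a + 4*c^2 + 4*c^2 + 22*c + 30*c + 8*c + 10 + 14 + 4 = -21*a^2 + 28*a + c^2*(8 - 4*a) + c*(-3*a^2 - 24*a + 60) + 28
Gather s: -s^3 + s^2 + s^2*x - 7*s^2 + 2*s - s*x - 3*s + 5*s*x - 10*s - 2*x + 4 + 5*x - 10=-s^3 + s^2*(x - 6) + s*(4*x - 11) + 3*x - 6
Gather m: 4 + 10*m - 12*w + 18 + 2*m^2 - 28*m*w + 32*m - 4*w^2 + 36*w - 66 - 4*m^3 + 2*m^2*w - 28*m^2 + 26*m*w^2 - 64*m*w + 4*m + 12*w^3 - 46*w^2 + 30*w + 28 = -4*m^3 + m^2*(2*w - 26) + m*(26*w^2 - 92*w + 46) + 12*w^3 - 50*w^2 + 54*w - 16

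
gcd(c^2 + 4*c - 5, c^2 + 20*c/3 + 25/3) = c + 5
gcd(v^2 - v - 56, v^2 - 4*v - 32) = v - 8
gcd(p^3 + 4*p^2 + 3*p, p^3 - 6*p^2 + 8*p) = p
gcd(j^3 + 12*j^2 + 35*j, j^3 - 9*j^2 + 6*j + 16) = 1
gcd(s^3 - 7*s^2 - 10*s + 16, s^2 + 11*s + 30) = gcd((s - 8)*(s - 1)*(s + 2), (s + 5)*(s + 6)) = 1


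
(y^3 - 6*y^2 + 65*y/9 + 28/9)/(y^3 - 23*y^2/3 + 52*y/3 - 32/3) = (9*y^2 - 18*y - 7)/(3*(3*y^2 - 11*y + 8))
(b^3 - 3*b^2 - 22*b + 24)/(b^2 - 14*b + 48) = (b^2 + 3*b - 4)/(b - 8)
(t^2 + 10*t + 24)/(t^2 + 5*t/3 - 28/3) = 3*(t + 6)/(3*t - 7)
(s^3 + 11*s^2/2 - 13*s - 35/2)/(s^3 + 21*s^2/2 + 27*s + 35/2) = (2*s - 5)/(2*s + 5)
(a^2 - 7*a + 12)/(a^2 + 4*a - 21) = (a - 4)/(a + 7)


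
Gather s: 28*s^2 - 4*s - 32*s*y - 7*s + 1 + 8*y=28*s^2 + s*(-32*y - 11) + 8*y + 1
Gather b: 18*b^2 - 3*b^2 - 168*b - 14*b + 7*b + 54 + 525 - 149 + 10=15*b^2 - 175*b + 440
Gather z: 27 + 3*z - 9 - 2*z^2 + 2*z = -2*z^2 + 5*z + 18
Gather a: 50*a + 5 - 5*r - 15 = 50*a - 5*r - 10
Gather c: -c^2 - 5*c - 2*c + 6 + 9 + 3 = -c^2 - 7*c + 18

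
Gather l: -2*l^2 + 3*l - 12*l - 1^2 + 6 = -2*l^2 - 9*l + 5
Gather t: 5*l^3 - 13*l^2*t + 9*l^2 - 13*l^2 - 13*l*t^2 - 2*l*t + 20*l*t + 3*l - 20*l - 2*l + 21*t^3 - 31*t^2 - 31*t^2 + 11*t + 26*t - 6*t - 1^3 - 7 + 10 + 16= 5*l^3 - 4*l^2 - 19*l + 21*t^3 + t^2*(-13*l - 62) + t*(-13*l^2 + 18*l + 31) + 18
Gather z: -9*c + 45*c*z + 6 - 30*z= -9*c + z*(45*c - 30) + 6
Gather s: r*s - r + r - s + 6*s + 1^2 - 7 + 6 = s*(r + 5)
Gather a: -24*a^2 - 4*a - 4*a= -24*a^2 - 8*a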